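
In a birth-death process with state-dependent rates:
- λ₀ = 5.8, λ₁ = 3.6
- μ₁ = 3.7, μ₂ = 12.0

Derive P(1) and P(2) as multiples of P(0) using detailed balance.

Balance equations:
State 0: λ₀P₀ = μ₁P₁ → P₁ = (λ₀/μ₁)P₀ = (5.8/3.7)P₀ = 1.5676P₀
State 1: P₂ = (λ₀λ₁)/(μ₁μ₂)P₀ = (5.8×3.6)/(3.7×12.0)P₀ = 0.4703P₀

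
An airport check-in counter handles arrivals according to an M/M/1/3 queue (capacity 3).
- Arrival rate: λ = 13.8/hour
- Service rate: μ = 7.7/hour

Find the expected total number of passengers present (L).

ρ = λ/μ = 13.8/7.7 = 1.7922
P₀ = (1-ρ)/(1-ρ^(K+1)) = (1-1.7922)/(1-1.7922^4) = -0.7922/-9.3168 = 0.08503
P_K = P₀×ρ^K = 0.08503 × 1.7922^3 = 0.08503 × 5.7565 = 0.4895
L = ρ[1 - (K+1)ρ^K + Kρ^(K+1)] / [(1-ρ)(1-ρ^(K+1))]
L = 1.7922 × (1 - 4×5.7565 + 3×10.3168) / ((1 - 1.7922) × (1 - 10.3168)) = 2.1670 passengers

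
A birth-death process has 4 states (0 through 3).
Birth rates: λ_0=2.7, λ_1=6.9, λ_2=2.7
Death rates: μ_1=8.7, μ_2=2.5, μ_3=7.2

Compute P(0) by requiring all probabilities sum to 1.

Ratios P(n)/P(0) = (λ₀···λₙ₋₁)/(μ₁···μₙ):
P(1)/P(0) = (2.7)/(8.7) = 0.3103
P(2)/P(0) = (2.7×6.9)/(8.7×2.5) = 0.8566
P(3)/P(0) = (2.7×6.9×2.7)/(8.7×2.5×7.2) = 0.3212

Normalization: ∑ P(n) = 1
P(0) × (1.0000 + 0.3103 + 0.8566 + 0.3212) = 1
P(0) × 2.4881 = 1
P(0) = 1/2.4881 = 0.4019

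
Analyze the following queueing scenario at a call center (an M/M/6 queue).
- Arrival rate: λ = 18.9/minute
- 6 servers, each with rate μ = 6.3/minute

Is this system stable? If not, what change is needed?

Stability requires ρ = λ/(cμ) < 1
ρ = 18.9/(6 × 6.3) = 18.9/37.80 = 0.5000
Since 0.5000 < 1, the system is STABLE.
The servers are busy 50.00% of the time.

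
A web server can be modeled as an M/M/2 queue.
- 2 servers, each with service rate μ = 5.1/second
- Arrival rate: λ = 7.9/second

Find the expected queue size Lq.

Traffic intensity: ρ = λ/(cμ) = 7.9/(2×5.1) = 0.7745
Since ρ = 0.7745 < 1, system is stable.
Offered load a = λ/μ = cρ = 7.9/5.1 = 1.5490
P₀ = [ Σₙ₌₀^1 aⁿ/n! + a^2/(2!(1-ρ)) ]⁻¹
Σ = a^0/0! + a^1/1! = 1.0000 + 1.5490 = 2.5490
a^2/(2!(1-ρ)) = 2.39946/(2 × 0.225490) = 5.3205
P₀ = 1/(2.5490 + 5.3205) = 0.1271
Lq = P₀·a^2·ρ / (2!(1-ρ)²) = 0.12707 × 2.3995 × 0.77451 / (2 × 0.050846) = 2.3222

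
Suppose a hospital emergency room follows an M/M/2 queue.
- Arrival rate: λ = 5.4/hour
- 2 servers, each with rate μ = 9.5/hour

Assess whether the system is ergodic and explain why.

Stability requires ρ = λ/(cμ) < 1
ρ = 5.4/(2 × 9.5) = 5.4/19.00 = 0.2842
Since 0.2842 < 1, the system is STABLE.
The servers are busy 28.42% of the time.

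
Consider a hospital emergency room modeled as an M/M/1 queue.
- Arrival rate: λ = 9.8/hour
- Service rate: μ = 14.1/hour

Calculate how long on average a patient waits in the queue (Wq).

First, compute utilization: ρ = λ/μ = 9.8/14.1 = 0.6950
For M/M/1: Wq = λ/(μ(μ-λ))
Wq = 9.8/(14.1 × (14.1-9.8))
Wq = 9.8/(14.1 × 4.30)
Wq = 0.1616 hours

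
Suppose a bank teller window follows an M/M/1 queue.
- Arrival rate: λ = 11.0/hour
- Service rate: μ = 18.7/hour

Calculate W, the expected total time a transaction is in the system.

First, compute utilization: ρ = λ/μ = 11.0/18.7 = 0.5882
For M/M/1: W = 1/(μ-λ)
W = 1/(18.7-11.0) = 1/7.70
W = 0.1299 hours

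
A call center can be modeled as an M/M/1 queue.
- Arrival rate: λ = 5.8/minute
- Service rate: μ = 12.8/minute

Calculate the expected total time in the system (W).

First, compute utilization: ρ = λ/μ = 5.8/12.8 = 0.4531
For M/M/1: W = 1/(μ-λ)
W = 1/(12.8-5.8) = 1/7.00
W = 0.1429 minutes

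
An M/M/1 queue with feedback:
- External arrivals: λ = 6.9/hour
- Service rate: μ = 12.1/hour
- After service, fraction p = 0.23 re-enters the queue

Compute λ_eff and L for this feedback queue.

Effective arrival rate: λ_eff = λ/(1-p) = 6.9/(1-0.23) = 6.9/0.77 = 8.9610
ρ = λ_eff/μ = 8.9610/12.1 = 0.74058
L = ρ/(1-ρ) = 0.74058/(1-0.74058) = 2.8548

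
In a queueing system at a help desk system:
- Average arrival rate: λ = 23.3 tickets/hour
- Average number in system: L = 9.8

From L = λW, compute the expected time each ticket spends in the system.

Little's Law: L = λW, so W = L/λ
W = 9.8/23.3 = 0.4206 hours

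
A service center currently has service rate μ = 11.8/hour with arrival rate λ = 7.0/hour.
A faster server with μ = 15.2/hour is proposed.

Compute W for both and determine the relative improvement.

System 1: ρ₁ = 7.0/11.8 = 0.5932, W₁ = 1/(11.8-7.0) = 0.20833
System 2: ρ₂ = 7.0/15.2 = 0.4605, W₂ = 1/(15.2-7.0) = 0.12195
Improvement: (W₁-W₂)/W₁ = (0.20833-0.12195)/0.20833 = 41.46%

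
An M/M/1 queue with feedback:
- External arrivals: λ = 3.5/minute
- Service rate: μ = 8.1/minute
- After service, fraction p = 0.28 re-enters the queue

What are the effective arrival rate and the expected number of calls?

Effective arrival rate: λ_eff = λ/(1-p) = 3.5/(1-0.28) = 3.5/0.72 = 4.8611
ρ = λ_eff/μ = 4.8611/8.1 = 0.60014
L = ρ/(1-ρ) = 0.60014/(1-0.60014) = 1.5009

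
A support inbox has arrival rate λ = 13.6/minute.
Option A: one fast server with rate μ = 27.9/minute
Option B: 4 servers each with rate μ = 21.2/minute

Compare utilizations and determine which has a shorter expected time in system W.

Option A: single server μ = 27.9 (M/M/1)
  ρ_A = 13.6/27.9 = 0.4875
  W_A = 1/(μ-λ) = 1/(27.9-13.6) = 1/14.30 = 0.06993

Option B: 4 servers μ = 21.2 (M/M/4)
  ρ_B = λ/(cμ) = 13.6/(4×21.2) = 0.1604
  Offered load a = λ/μ = cρ = 13.6/21.2 = 0.6415
  P₀ = [ Σₙ₌₀^3 aⁿ/n! + a^4/(4!(1-ρ)) ]⁻¹
  Σ = a^0/0! + a^1/1! + a^2/2! + a^3/3! = 1.0000 + 0.6415 + 0.2058 + 0.04400 = 1.8913
  a^4/(4!(1-ρ)) = 0.16936/(24 × 0.83962) = 0.008405
  P₀ = 1/(1.8913 + 0.008405) = 0.5264
  Lq = P₀·a^4·ρ / (4!(1-ρ)²) = 0.52640 × 0.16936 × 0.16038 / (24 × 0.70497) = 0.0008451
  Wq_B = Lq/λ = 0.0008451/13.6 = 0.00006214
  W_B = Wq_B + 1/μ = 0.00006214 + 0.04717 = 0.04723

Since W_B = 0.04723 < W_A = 0.06993, Option B (multiple servers) has the shorter time in system.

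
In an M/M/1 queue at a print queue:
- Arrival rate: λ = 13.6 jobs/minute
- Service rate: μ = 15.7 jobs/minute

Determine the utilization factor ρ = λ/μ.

Server utilization: ρ = λ/μ
ρ = 13.6/15.7 = 0.8662
The server is busy 86.62% of the time.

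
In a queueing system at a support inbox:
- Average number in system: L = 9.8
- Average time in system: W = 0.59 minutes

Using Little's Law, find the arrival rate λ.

Little's Law: L = λW, so λ = L/W
λ = 9.8/0.59 = 16.6102 emails/minute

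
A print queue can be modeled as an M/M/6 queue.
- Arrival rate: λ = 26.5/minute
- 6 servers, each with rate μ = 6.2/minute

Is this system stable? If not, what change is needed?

Stability requires ρ = λ/(cμ) < 1
ρ = 26.5/(6 × 6.2) = 26.5/37.20 = 0.7124
Since 0.7124 < 1, the system is STABLE.
The servers are busy 71.24% of the time.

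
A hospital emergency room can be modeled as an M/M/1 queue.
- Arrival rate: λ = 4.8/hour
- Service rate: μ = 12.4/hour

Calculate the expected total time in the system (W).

First, compute utilization: ρ = λ/μ = 4.8/12.4 = 0.3871
For M/M/1: W = 1/(μ-λ)
W = 1/(12.4-4.8) = 1/7.60
W = 0.1316 hours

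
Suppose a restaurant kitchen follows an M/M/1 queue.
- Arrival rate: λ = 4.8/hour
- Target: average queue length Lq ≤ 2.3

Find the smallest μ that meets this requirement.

For M/M/1: Lq = λ²/(μ(μ-λ))
Need Lq ≤ 2.3, i.e. μ(μ-λ) ≥ λ²/2.3
μ² - 4.8μ - 23.04/2.3 ≥ 0  →  μ² - 4.8μ - 10.0174 ≥ 0
Quadratic formula (positive root): μ = [λ + √(λ² + 4×10.0174)]/2
Discriminant: 23.04 + 4×10.0174 = 63.1096, √63.1096 = 7.9442
μ ≥ (4.8 + 7.9442)/2 = 6.3721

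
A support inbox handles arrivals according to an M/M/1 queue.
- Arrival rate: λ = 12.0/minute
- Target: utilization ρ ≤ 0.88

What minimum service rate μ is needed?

ρ = λ/μ, so μ = λ/ρ
μ ≥ 12.0/0.88 = 13.6364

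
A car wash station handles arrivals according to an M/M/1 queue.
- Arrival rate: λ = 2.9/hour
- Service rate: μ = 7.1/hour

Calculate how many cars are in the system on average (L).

ρ = λ/μ = 2.9/7.1 = 0.4085
For M/M/1: L = λ/(μ-λ)
L = 2.9/(7.1-2.9) = 2.9/4.20
L = 0.6905 cars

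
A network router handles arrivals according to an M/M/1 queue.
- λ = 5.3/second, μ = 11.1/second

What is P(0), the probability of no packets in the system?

ρ = λ/μ = 5.3/11.1 = 0.4775
P(0) = 1 - ρ = 1 - 0.4775 = 0.5225
The server is idle 52.25% of the time.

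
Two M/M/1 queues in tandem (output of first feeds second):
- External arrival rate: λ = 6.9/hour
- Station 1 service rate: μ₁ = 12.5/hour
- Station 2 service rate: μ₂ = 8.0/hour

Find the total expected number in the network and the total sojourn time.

By Jackson's theorem, each station behaves as independent M/M/1.
Station 1: ρ₁ = 6.9/12.5 = 0.5520, L₁ = ρ₁/(1-ρ₁) = λ/(μ₁-λ) = 6.9/5.60 = 1.23214
Station 2: ρ₂ = 6.9/8.0 = 0.8625, L₂ = ρ₂/(1-ρ₂) = λ/(μ₂-λ) = 6.9/1.10 = 6.27273
Total: L = L₁ + L₂ = 1.23214 + 6.27273 = 7.5049
W = L/λ = 7.5049/6.9 = 1.0877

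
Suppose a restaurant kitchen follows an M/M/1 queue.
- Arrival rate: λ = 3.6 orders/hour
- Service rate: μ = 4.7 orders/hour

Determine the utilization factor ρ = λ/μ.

Server utilization: ρ = λ/μ
ρ = 3.6/4.7 = 0.7660
The server is busy 76.60% of the time.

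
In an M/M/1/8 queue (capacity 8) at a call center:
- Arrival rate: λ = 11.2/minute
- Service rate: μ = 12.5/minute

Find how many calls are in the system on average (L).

ρ = λ/μ = 11.2/12.5 = 0.8960
P₀ = (1-ρ)/(1-ρ^(K+1)) = (1-0.8960)/(1-0.8960^9) = 0.1040/0.6278 = 0.1657
P_K = P₀×ρ^K = 0.165657 × 0.8960^8 = 0.165657 × 0.415398 = 0.06881
L = ρ[1 - (K+1)ρ^K + Kρ^(K+1)] / [(1-ρ)(1-ρ^(K+1))]
L = 0.8960 × (1 - 9×0.4153977 + 8×0.3721963) / ((1 - 0.8960) × (1 - 0.3721963)) = 3.2797 calls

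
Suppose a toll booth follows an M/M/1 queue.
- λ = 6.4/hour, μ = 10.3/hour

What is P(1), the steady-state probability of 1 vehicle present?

ρ = λ/μ = 6.4/10.3 = 0.6214
P(n) = (1-ρ)ρⁿ
P(1) = (1-0.6214) × 0.6214^1
P(1) = 0.3786 × 0.6214
P(1) = 0.2353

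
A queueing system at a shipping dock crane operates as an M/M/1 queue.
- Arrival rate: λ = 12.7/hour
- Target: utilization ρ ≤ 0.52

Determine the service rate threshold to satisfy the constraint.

ρ = λ/μ, so μ = λ/ρ
μ ≥ 12.7/0.52 = 24.4231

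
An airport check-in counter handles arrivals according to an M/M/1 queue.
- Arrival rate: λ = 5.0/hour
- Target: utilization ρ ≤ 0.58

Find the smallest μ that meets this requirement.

ρ = λ/μ, so μ = λ/ρ
μ ≥ 5.0/0.58 = 8.6207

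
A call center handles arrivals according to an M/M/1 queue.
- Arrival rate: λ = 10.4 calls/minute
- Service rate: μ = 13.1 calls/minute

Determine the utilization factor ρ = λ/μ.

Server utilization: ρ = λ/μ
ρ = 10.4/13.1 = 0.7939
The server is busy 79.39% of the time.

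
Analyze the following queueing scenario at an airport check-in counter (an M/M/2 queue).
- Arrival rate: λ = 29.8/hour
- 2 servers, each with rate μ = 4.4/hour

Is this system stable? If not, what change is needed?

Stability requires ρ = λ/(cμ) < 1
ρ = 29.8/(2 × 4.4) = 29.8/8.80 = 3.3864
Since 3.3864 ≥ 1, the system is UNSTABLE.
Need c > λ/μ = 29.8/4.4 = 6.77.
Minimum servers needed: c = 7.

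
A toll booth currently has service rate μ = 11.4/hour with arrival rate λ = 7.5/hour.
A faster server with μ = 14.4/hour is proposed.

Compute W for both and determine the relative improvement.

System 1: ρ₁ = 7.5/11.4 = 0.6579, W₁ = 1/(11.4-7.5) = 0.25641
System 2: ρ₂ = 7.5/14.4 = 0.5208, W₂ = 1/(14.4-7.5) = 0.14493
Improvement: (W₁-W₂)/W₁ = (0.25641-0.14493)/0.25641 = 43.48%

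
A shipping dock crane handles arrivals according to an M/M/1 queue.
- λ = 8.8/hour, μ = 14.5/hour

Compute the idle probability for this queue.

ρ = λ/μ = 8.8/14.5 = 0.6069
P(0) = 1 - ρ = 1 - 0.6069 = 0.3931
The server is idle 39.31% of the time.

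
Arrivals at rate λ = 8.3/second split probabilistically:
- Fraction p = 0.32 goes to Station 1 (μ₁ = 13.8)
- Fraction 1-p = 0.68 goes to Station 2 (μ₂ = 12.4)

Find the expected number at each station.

Effective rates: λ₁ = 8.3×0.32 = 2.656, λ₂ = 8.3×0.68 = 5.644
Station 1: ρ₁ = 2.656/13.8 = 0.19246, L₁ = ρ₁/(1-ρ₁) = 0.19246/(1-0.19246) = 0.2383
Station 2: ρ₂ = 5.644/12.4 = 0.45516, L₂ = ρ₂/(1-ρ₂) = 0.45516/(1-0.45516) = 0.8354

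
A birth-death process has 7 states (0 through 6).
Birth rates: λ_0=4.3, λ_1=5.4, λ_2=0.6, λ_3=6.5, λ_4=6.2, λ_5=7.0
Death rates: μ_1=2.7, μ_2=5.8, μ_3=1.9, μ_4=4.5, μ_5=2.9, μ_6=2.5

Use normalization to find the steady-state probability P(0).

Ratios P(n)/P(0) = (λ₀···λₙ₋₁)/(μ₁···μₙ):
P(1)/P(0) = (4.3)/(2.7) = 1.5926
P(2)/P(0) = (4.3×5.4)/(2.7×5.8) = 1.4828
P(3)/P(0) = (4.3×5.4×0.6)/(2.7×5.8×1.9) = 0.46824
P(4)/P(0) = (4.3×5.4×0.6×6.5)/(2.7×5.8×1.9×4.5) = 0.67635
P(5)/P(0) = (4.3×5.4×0.6×6.5×6.2)/(2.7×5.8×1.9×4.5×2.9) = 1.4460
P(6)/P(0) = (4.3×5.4×0.6×6.5×6.2×7.0)/(2.7×5.8×1.9×4.5×2.9×2.5) = 4.0487

Normalization: ∑ P(n) = 1
P(0) × (1.0000 + 1.5926 + 1.4828 + 0.46824 + 0.67635 + 1.4460 + 4.0487) = 1
P(0) × 10.7147 = 1
P(0) = 1/10.7147 = 0.09333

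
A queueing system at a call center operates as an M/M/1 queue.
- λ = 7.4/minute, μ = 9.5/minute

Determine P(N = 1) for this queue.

ρ = λ/μ = 7.4/9.5 = 0.7789
P(n) = (1-ρ)ρⁿ
P(1) = (1-0.7789) × 0.7789^1
P(1) = 0.2211 × 0.7789
P(1) = 0.1722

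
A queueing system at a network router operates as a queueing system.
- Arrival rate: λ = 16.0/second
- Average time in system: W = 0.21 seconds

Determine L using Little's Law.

Little's Law: L = λW
L = 16.0 × 0.21 = 3.3600 packets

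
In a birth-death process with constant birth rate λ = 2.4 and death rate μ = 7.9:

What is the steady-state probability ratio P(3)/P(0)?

For constant rates: P(n)/P(0) = (λ/μ)^n
P(3)/P(0) = (2.4/7.9)^3 = 0.3038^3 = 0.02804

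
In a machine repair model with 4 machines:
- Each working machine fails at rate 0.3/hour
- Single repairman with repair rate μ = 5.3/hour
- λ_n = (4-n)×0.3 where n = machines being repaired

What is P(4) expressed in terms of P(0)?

P(4)/P(0) = ∏_{i=0}^{4-1} λ_i/μ_{i+1}
= (4-0)×0.3/5.3 × (4-1)×0.3/5.3 × (4-2)×0.3/5.3 × (4-3)×0.3/5.3
= 0.0002464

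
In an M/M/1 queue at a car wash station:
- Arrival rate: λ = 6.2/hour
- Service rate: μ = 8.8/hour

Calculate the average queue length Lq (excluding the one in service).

ρ = λ/μ = 6.2/8.8 = 0.7045
For M/M/1: Lq = λ²/(μ(μ-λ))
Lq = 38.44/(8.8 × 2.60)
Lq = 1.6801 cars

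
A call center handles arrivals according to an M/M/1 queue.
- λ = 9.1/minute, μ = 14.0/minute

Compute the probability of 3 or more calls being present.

ρ = λ/μ = 9.1/14.0 = 0.6500
P(N ≥ n) = ρⁿ
P(N ≥ 3) = 0.6500^3
P(N ≥ 3) = 0.2746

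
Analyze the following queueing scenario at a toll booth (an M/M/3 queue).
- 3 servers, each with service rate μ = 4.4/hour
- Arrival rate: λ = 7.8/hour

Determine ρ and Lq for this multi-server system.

Traffic intensity: ρ = λ/(cμ) = 7.8/(3×4.4) = 0.5909
Since ρ = 0.5909 < 1, system is stable.
Offered load a = λ/μ = cρ = 7.8/4.4 = 1.7727
P₀ = [ Σₙ₌₀^2 aⁿ/n! + a^3/(3!(1-ρ)) ]⁻¹
Σ = a^0/0! + a^1/1! + a^2/2! = 1.0000 + 1.7727 + 1.5713 = 4.3440
a^3/(3!(1-ρ)) = 5.5709/(6 × 0.4091) = 2.2696
P₀ = 1/(4.3440 + 2.2696) = 0.1512
Lq = P₀·a^3·ρ / (3!(1-ρ)²) = 0.15120 × 5.5709 × 0.59091 / (6 × 0.16736) = 0.4957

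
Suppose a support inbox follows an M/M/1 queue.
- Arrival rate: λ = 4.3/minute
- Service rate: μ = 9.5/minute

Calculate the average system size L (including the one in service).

ρ = λ/μ = 4.3/9.5 = 0.4526
For M/M/1: L = λ/(μ-λ)
L = 4.3/(9.5-4.3) = 4.3/5.20
L = 0.8269 emails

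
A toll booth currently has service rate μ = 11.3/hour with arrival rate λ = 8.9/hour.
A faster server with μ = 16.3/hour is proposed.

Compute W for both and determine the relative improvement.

System 1: ρ₁ = 8.9/11.3 = 0.7876, W₁ = 1/(11.3-8.9) = 0.41667
System 2: ρ₂ = 8.9/16.3 = 0.5460, W₂ = 1/(16.3-8.9) = 0.13514
Improvement: (W₁-W₂)/W₁ = (0.41667-0.13514)/0.41667 = 67.57%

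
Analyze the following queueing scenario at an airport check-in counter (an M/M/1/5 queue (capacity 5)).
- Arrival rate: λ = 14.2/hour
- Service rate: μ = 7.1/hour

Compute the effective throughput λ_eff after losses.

ρ = λ/μ = 14.2/7.1 = 2.0000
P₀ = (1-ρ)/(1-ρ^(K+1)) = (1-2.0000)/(1-2.0000^6) = -1.0000/-63.0000 = 0.01587
P_K = P₀×ρ^K = 0.015873 × 2.0000^5 = 0.015873 × 32.0000 = 0.5079
λ_eff = λ(1-P_K) = 14.2 × (1 - 0.50794) = 14.2 × 0.49206 = 6.9873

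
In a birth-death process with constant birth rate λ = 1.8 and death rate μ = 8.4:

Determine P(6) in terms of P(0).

For constant rates: P(n)/P(0) = (λ/μ)^n
P(6)/P(0) = (1.8/8.4)^6 = 0.214286^6 = 0.00009682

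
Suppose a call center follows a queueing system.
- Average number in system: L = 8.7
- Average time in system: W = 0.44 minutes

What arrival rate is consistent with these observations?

Little's Law: L = λW, so λ = L/W
λ = 8.7/0.44 = 19.7727 calls/minute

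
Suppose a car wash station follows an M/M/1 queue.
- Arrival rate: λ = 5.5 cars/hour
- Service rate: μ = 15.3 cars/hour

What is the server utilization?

Server utilization: ρ = λ/μ
ρ = 5.5/15.3 = 0.3595
The server is busy 35.95% of the time.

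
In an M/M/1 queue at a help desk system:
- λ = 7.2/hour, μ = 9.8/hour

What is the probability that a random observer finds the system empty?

ρ = λ/μ = 7.2/9.8 = 0.7347
P(0) = 1 - ρ = 1 - 0.7347 = 0.2653
The server is idle 26.53% of the time.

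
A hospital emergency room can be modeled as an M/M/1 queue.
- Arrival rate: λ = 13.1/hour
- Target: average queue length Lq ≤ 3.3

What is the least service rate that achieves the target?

For M/M/1: Lq = λ²/(μ(μ-λ))
Need Lq ≤ 3.3, i.e. μ(μ-λ) ≥ λ²/3.3
μ² - 13.1μ - 171.61/3.3 ≥ 0  →  μ² - 13.1μ - 52.00303 ≥ 0
Quadratic formula (positive root): μ = [λ + √(λ² + 4×52.00303)]/2
Discriminant: 171.61 + 4×52.00303 = 379.6221, √379.6221 = 19.4839
μ ≥ (13.1 + 19.4839)/2 = 16.2919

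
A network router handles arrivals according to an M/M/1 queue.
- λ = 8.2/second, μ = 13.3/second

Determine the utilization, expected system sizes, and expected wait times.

Step 1: ρ = λ/μ = 8.2/13.3 = 0.6165
Step 2: L = λ/(μ-λ) = 8.2/5.10 = 1.6078
Step 3: Lq = λ²/(μ(μ-λ)) = 67.24/(13.3×5.10) = 0.9913
Step 4: W = 1/(μ-λ) = 1/5.10 = 0.196078
Step 5: Wq = λ/(μ(μ-λ)) = 8.2/(13.3×5.10) = 0.1209
Step 6: P(0) = 1-ρ = 0.3835
Verify: L = λW = 8.2×0.196078 = 1.6078 ✔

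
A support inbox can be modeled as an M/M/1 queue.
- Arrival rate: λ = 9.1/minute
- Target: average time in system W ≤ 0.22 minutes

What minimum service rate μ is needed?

For M/M/1: W = 1/(μ-λ)
Need W ≤ 0.22, so 1/(μ-λ) ≤ 0.22
μ - λ ≥ 1/0.22 = 4.5455
μ ≥ 9.1 + 4.5455 = 13.6455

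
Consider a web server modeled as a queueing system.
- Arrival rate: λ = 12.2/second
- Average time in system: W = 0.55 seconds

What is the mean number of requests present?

Little's Law: L = λW
L = 12.2 × 0.55 = 6.7100 requests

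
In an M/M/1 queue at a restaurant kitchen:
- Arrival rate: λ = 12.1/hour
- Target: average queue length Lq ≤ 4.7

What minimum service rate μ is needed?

For M/M/1: Lq = λ²/(μ(μ-λ))
Need Lq ≤ 4.7, i.e. μ(μ-λ) ≥ λ²/4.7
μ² - 12.1μ - 146.41/4.7 ≥ 0  →  μ² - 12.1μ - 31.151064 ≥ 0
Quadratic formula (positive root): μ = [λ + √(λ² + 4×31.151064)]/2
Discriminant: 146.41 + 4×31.151064 = 271.0143, √271.0143 = 16.46251
μ ≥ (12.1 + 16.46251)/2 = 14.2813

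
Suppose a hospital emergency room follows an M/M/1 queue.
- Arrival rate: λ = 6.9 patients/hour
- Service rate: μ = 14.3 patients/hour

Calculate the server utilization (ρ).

Server utilization: ρ = λ/μ
ρ = 6.9/14.3 = 0.4825
The server is busy 48.25% of the time.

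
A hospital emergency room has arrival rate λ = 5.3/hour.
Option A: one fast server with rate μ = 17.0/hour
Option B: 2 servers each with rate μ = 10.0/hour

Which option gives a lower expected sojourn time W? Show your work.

Option A: single server μ = 17.0 (M/M/1)
  ρ_A = 5.3/17.0 = 0.3118
  W_A = 1/(μ-λ) = 1/(17.0-5.3) = 1/11.70 = 0.08547

Option B: 2 servers μ = 10.0 (M/M/2)
  ρ_B = λ/(cμ) = 5.3/(2×10.0) = 0.2650
  Offered load a = λ/μ = cρ = 5.3/10.0 = 0.5300
  P₀ = [ Σₙ₌₀^1 aⁿ/n! + a^2/(2!(1-ρ)) ]⁻¹
  Σ = a^0/0! + a^1/1! = 1.0000 + 0.5300 = 1.5300
  a^2/(2!(1-ρ)) = 0.2809/(2 × 0.7350) = 0.1911
  P₀ = 1/(1.5300 + 0.1911) = 0.5810
  Lq = P₀·a^2·ρ / (2!(1-ρ)²) = 0.5810 × 0.2809 × 0.2650 / (2 × 0.5402) = 0.04003
  Wq_B = Lq/λ = 0.04003/5.3 = 0.007553
  W_B = Wq_B + 1/μ = 0.007553 + 0.1000 = 0.1076

Since W_A = 0.08547 < W_B = 0.1076, Option A (single fast server) has the shorter time in system.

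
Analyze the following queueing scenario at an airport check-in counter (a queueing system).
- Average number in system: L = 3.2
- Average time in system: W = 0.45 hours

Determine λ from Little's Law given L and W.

Little's Law: L = λW, so λ = L/W
λ = 3.2/0.45 = 7.1111 passengers/hour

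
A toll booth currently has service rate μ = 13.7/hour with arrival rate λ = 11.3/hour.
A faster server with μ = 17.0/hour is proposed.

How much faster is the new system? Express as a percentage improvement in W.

System 1: ρ₁ = 11.3/13.7 = 0.8248, W₁ = 1/(13.7-11.3) = 0.41667
System 2: ρ₂ = 11.3/17.0 = 0.6647, W₂ = 1/(17.0-11.3) = 0.17544
Improvement: (W₁-W₂)/W₁ = (0.41667-0.17544)/0.41667 = 57.89%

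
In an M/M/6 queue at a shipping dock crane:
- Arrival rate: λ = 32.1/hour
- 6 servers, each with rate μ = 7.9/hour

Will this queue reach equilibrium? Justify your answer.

Stability requires ρ = λ/(cμ) < 1
ρ = 32.1/(6 × 7.9) = 32.1/47.40 = 0.6772
Since 0.6772 < 1, the system is STABLE.
The servers are busy 67.72% of the time.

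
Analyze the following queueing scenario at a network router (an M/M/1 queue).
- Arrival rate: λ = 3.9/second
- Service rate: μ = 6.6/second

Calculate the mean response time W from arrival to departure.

First, compute utilization: ρ = λ/μ = 3.9/6.6 = 0.5909
For M/M/1: W = 1/(μ-λ)
W = 1/(6.6-3.9) = 1/2.70
W = 0.3704 seconds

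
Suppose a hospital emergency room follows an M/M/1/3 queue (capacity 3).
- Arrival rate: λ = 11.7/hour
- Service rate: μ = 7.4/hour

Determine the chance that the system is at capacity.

ρ = λ/μ = 11.7/7.4 = 1.5811
P₀ = (1-ρ)/(1-ρ^(K+1)) = (1-1.5811)/(1-1.5811^4) = -0.5811/-5.2494 = 0.1107
P_K = P₀×ρ^K = 0.110699 × 1.5811^3 = 0.110699 × 3.95256 = 0.4375
Blocking probability = 43.75%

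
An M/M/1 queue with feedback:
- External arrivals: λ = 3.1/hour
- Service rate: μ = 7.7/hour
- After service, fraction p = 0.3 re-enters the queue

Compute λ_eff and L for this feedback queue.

Effective arrival rate: λ_eff = λ/(1-p) = 3.1/(1-0.3) = 3.1/0.70 = 4.4286
ρ = λ_eff/μ = 4.4286/7.7 = 0.57514
L = ρ/(1-ρ) = 0.57514/(1-0.57514) = 1.3537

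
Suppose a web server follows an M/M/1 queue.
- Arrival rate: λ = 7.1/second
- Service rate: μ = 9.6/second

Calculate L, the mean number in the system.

ρ = λ/μ = 7.1/9.6 = 0.7396
For M/M/1: L = λ/(μ-λ)
L = 7.1/(9.6-7.1) = 7.1/2.50
L = 2.8400 requests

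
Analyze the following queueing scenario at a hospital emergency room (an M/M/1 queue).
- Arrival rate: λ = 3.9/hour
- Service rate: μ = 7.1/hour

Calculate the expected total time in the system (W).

First, compute utilization: ρ = λ/μ = 3.9/7.1 = 0.5493
For M/M/1: W = 1/(μ-λ)
W = 1/(7.1-3.9) = 1/3.20
W = 0.3125 hours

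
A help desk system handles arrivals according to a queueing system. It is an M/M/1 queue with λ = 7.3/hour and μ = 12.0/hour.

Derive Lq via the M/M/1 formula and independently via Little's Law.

Method 1 (direct): Lq = λ²/(μ(μ-λ)) = 53.29/(12.0 × 4.70) = 0.9449

Method 2 (Little's Law):
W = 1/(μ-λ) = 1/4.70 = 0.212766
Wq = W - 1/μ = 0.212766 - 0.0833333 = 0.129433
Lq = λWq = 7.3 × 0.129433 = 0.9449 ✔ (matches Method 1)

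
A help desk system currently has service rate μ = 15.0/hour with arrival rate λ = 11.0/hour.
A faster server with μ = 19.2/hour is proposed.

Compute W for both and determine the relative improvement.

System 1: ρ₁ = 11.0/15.0 = 0.7333, W₁ = 1/(15.0-11.0) = 0.25000
System 2: ρ₂ = 11.0/19.2 = 0.5729, W₂ = 1/(19.2-11.0) = 0.12195
Improvement: (W₁-W₂)/W₁ = (0.25000-0.12195)/0.25000 = 51.22%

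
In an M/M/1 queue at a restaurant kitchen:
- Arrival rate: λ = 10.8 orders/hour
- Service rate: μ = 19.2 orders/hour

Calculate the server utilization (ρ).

Server utilization: ρ = λ/μ
ρ = 10.8/19.2 = 0.5625
The server is busy 56.25% of the time.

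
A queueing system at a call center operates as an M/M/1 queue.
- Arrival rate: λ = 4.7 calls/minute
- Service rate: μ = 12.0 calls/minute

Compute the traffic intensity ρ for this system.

Server utilization: ρ = λ/μ
ρ = 4.7/12.0 = 0.3917
The server is busy 39.17% of the time.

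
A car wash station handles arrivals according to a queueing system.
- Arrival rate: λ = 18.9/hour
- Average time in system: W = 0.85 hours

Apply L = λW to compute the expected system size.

Little's Law: L = λW
L = 18.9 × 0.85 = 16.0650 cars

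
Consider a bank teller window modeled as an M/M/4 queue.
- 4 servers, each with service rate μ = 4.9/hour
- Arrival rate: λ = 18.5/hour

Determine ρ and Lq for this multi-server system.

Traffic intensity: ρ = λ/(cμ) = 18.5/(4×4.9) = 0.9439
Since ρ = 0.9439 < 1, system is stable.
Offered load a = λ/μ = cρ = 18.5/4.9 = 3.7755
P₀ = [ Σₙ₌₀^3 aⁿ/n! + a^4/(4!(1-ρ)) ]⁻¹
Σ = a^0/0! + a^1/1! + a^2/2! + a^3/3! = 1.0000 + 3.7755 + 7.1272 + 8.9697 = 20.8724
a^4/(4!(1-ρ)) = 203.1901/(24 × 0.05612245) = 150.8533
P₀ = 1/(20.8724 + 150.8533) = 0.005823
Lq = P₀·a^4·ρ / (4!(1-ρ)²) = 0.00582324 × 203.1901 × 0.943878 / (24 × 0.00314973) = 14.7740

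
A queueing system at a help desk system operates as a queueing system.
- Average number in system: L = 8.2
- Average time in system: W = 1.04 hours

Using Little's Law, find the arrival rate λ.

Little's Law: L = λW, so λ = L/W
λ = 8.2/1.04 = 7.8846 tickets/hour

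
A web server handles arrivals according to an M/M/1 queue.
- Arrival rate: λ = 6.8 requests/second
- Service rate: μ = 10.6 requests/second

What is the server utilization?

Server utilization: ρ = λ/μ
ρ = 6.8/10.6 = 0.6415
The server is busy 64.15% of the time.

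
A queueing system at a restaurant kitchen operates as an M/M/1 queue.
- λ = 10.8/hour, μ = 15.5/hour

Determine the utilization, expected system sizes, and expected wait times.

Step 1: ρ = λ/μ = 10.8/15.5 = 0.6968
Step 2: L = λ/(μ-λ) = 10.8/4.70 = 2.2979
Step 3: Lq = λ²/(μ(μ-λ)) = 116.64/(15.5×4.70) = 1.6011
Step 4: W = 1/(μ-λ) = 1/4.70 = 0.21277
Step 5: Wq = λ/(μ(μ-λ)) = 10.8/(15.5×4.70) = 0.1482
Step 6: P(0) = 1-ρ = 0.3032
Verify: L = λW = 10.8×0.21277 = 2.2979 ✔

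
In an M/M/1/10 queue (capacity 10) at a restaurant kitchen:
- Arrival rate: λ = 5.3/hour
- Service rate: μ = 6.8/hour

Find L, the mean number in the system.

ρ = λ/μ = 5.3/6.8 = 0.77941
P₀ = (1-ρ)/(1-ρ^(K+1)) = (1-0.77941)/(1-0.77941^11) = 0.2206/0.9355 = 0.2358
P_K = P₀×ρ^K = 0.2358 × 0.77941^10 = 0.2358 × 0.08273 = 0.01951
L = ρ[1 - (K+1)ρ^K + Kρ^(K+1)] / [(1-ρ)(1-ρ^(K+1))]
L = 0.77941 × (1 - 11×0.08273 + 10×0.06448) / ((1 - 0.77941) × (1 - 0.06448)) = 2.7751 orders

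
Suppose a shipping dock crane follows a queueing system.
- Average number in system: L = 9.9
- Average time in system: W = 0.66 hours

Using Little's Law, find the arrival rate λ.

Little's Law: L = λW, so λ = L/W
λ = 9.9/0.66 = 15.0000 containers/hour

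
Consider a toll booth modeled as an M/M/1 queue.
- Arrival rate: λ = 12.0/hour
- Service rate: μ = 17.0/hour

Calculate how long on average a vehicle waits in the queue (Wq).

First, compute utilization: ρ = λ/μ = 12.0/17.0 = 0.7059
For M/M/1: Wq = λ/(μ(μ-λ))
Wq = 12.0/(17.0 × (17.0-12.0))
Wq = 12.0/(17.0 × 5.00)
Wq = 0.1412 hours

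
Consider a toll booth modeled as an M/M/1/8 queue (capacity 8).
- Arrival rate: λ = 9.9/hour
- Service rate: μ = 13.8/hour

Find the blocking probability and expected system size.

ρ = λ/μ = 9.9/13.8 = 0.71739
P₀ = (1-ρ)/(1-ρ^(K+1)) = (1-0.71739)/(1-0.71739^9) = 0.2826/0.9497 = 0.2976
P_K = P₀×ρ^K = 0.2976 × 0.71739^8 = 0.2976 × 0.07015 = 0.02088
Blocking probability P_8 = 0.02088 (2.09%)
L = ρ[1 - (K+1)ρ^K + Kρ^(K+1)] / [(1-ρ)(1-ρ^(K+1))]
L = 0.71739 × (1 - 9×0.070152 + 8×0.050327) / ((1 - 0.71739) × (1 - 0.050327)) = 2.0615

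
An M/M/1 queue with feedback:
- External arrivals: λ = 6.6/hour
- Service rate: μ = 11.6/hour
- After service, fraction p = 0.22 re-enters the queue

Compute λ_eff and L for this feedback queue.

Effective arrival rate: λ_eff = λ/(1-p) = 6.6/(1-0.22) = 6.6/0.78 = 8.46154
ρ = λ_eff/μ = 8.46154/11.6 = 0.729443
L = ρ/(1-ρ) = 0.729443/(1-0.729443) = 2.6961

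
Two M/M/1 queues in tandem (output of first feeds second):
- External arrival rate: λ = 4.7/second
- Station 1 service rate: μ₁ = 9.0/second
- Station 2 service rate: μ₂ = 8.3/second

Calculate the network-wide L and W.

By Jackson's theorem, each station behaves as independent M/M/1.
Station 1: ρ₁ = 4.7/9.0 = 0.5222, L₁ = ρ₁/(1-ρ₁) = λ/(μ₁-λ) = 4.7/4.30 = 1.0930
Station 2: ρ₂ = 4.7/8.3 = 0.5663, L₂ = ρ₂/(1-ρ₂) = λ/(μ₂-λ) = 4.7/3.60 = 1.3056
Total: L = L₁ + L₂ = 1.0930 + 1.3056 = 2.3986
W = L/λ = 2.3986/4.7 = 0.5103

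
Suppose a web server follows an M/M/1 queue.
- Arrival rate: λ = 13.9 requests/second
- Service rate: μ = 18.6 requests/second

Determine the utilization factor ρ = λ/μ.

Server utilization: ρ = λ/μ
ρ = 13.9/18.6 = 0.7473
The server is busy 74.73% of the time.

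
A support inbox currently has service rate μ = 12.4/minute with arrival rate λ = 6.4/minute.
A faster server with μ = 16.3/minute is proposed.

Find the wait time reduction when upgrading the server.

System 1: ρ₁ = 6.4/12.4 = 0.5161, W₁ = 1/(12.4-6.4) = 0.166667
System 2: ρ₂ = 6.4/16.3 = 0.3926, W₂ = 1/(16.3-6.4) = 0.101010
Improvement: (W₁-W₂)/W₁ = (0.166667-0.101010)/0.166667 = 39.39%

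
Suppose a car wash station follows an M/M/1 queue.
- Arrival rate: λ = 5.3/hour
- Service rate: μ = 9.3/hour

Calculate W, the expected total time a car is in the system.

First, compute utilization: ρ = λ/μ = 5.3/9.3 = 0.5699
For M/M/1: W = 1/(μ-λ)
W = 1/(9.3-5.3) = 1/4.00
W = 0.2500 hours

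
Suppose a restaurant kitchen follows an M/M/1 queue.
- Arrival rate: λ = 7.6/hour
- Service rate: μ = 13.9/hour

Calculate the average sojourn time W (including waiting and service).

First, compute utilization: ρ = λ/μ = 7.6/13.9 = 0.5468
For M/M/1: W = 1/(μ-λ)
W = 1/(13.9-7.6) = 1/6.30
W = 0.1587 hours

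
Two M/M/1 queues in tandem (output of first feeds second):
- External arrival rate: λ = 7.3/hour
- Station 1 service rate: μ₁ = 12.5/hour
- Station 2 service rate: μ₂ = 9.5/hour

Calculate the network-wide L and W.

By Jackson's theorem, each station behaves as independent M/M/1.
Station 1: ρ₁ = 7.3/12.5 = 0.5840, L₁ = ρ₁/(1-ρ₁) = λ/(μ₁-λ) = 7.3/5.20 = 1.40385
Station 2: ρ₂ = 7.3/9.5 = 0.7684, L₂ = ρ₂/(1-ρ₂) = λ/(μ₂-λ) = 7.3/2.20 = 3.31818
Total: L = L₁ + L₂ = 1.40385 + 3.31818 = 4.72203
W = L/λ = 4.72203/7.3 = 0.6469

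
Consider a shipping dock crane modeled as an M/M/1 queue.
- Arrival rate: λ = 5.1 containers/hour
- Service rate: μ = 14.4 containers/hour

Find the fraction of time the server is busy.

Server utilization: ρ = λ/μ
ρ = 5.1/14.4 = 0.3542
The server is busy 35.42% of the time.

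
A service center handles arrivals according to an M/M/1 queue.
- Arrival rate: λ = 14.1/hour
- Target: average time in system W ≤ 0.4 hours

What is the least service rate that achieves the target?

For M/M/1: W = 1/(μ-λ)
Need W ≤ 0.4, so 1/(μ-λ) ≤ 0.4
μ - λ ≥ 1/0.4 = 2.5000
μ ≥ 14.1 + 2.5000 = 16.6000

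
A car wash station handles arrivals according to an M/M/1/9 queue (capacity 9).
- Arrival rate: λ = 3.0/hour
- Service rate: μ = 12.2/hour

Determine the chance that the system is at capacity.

ρ = λ/μ = 3.0/12.2 = 0.2459
P₀ = (1-ρ)/(1-ρ^(K+1)) = (1-0.2459)/(1-0.2459^10) = 0.7541/1.0000 = 0.7541
P_K = P₀×ρ^K = 0.7541 × 0.2459^9 = 0.7541 × 0.000003287 = 0.000002479
Blocking probability = 0.0002479%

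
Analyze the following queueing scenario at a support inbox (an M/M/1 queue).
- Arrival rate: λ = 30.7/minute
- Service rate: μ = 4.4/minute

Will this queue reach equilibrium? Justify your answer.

Stability requires ρ = λ/(cμ) < 1
ρ = 30.7/(1 × 4.4) = 30.7/4.40 = 6.9773
Since 6.9773 ≥ 1, the system is UNSTABLE.
Queue grows without bound. Need μ > λ = 30.7.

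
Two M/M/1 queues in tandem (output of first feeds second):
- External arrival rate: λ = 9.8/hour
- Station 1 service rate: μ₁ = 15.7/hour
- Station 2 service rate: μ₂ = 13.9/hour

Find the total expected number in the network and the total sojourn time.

By Jackson's theorem, each station behaves as independent M/M/1.
Station 1: ρ₁ = 9.8/15.7 = 0.6242, L₁ = ρ₁/(1-ρ₁) = λ/(μ₁-λ) = 9.8/5.90 = 1.66102
Station 2: ρ₂ = 9.8/13.9 = 0.7050, L₂ = ρ₂/(1-ρ₂) = λ/(μ₂-λ) = 9.8/4.10 = 2.39024
Total: L = L₁ + L₂ = 1.66102 + 2.39024 = 4.0513
W = L/λ = 4.0513/9.8 = 0.4134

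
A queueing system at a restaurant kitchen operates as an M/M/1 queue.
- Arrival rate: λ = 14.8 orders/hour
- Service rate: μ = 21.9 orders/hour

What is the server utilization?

Server utilization: ρ = λ/μ
ρ = 14.8/21.9 = 0.6758
The server is busy 67.58% of the time.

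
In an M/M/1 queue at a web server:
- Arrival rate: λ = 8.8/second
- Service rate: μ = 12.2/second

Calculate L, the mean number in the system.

ρ = λ/μ = 8.8/12.2 = 0.7213
For M/M/1: L = λ/(μ-λ)
L = 8.8/(12.2-8.8) = 8.8/3.40
L = 2.5882 requests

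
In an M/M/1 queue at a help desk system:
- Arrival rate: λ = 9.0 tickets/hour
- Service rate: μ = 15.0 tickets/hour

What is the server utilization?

Server utilization: ρ = λ/μ
ρ = 9.0/15.0 = 0.6000
The server is busy 60.00% of the time.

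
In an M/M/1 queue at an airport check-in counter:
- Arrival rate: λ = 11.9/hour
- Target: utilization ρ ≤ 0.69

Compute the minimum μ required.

ρ = λ/μ, so μ = λ/ρ
μ ≥ 11.9/0.69 = 17.2464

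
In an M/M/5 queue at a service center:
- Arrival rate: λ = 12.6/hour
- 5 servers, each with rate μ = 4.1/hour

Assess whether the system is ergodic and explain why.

Stability requires ρ = λ/(cμ) < 1
ρ = 12.6/(5 × 4.1) = 12.6/20.50 = 0.6146
Since 0.6146 < 1, the system is STABLE.
The servers are busy 61.46% of the time.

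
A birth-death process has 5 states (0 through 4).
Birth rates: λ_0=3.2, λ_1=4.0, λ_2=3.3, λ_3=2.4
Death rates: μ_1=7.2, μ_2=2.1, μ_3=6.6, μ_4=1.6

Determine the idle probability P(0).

Ratios P(n)/P(0) = (λ₀···λₙ₋₁)/(μ₁···μₙ):
P(1)/P(0) = (3.2)/(7.2) = 0.4444
P(2)/P(0) = (3.2×4.0)/(7.2×2.1) = 0.8466
P(3)/P(0) = (3.2×4.0×3.3)/(7.2×2.1×6.6) = 0.4233
P(4)/P(0) = (3.2×4.0×3.3×2.4)/(7.2×2.1×6.6×1.6) = 0.6349

Normalization: ∑ P(n) = 1
P(0) × (1.0000 + 0.4444 + 0.8466 + 0.4233 + 0.6349) = 1
P(0) × 3.3492 = 1
P(0) = 1/3.3492 = 0.2986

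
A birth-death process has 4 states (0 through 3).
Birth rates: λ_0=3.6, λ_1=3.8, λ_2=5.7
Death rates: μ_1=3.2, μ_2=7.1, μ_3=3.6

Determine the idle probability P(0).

Ratios P(n)/P(0) = (λ₀···λₙ₋₁)/(μ₁···μₙ):
P(1)/P(0) = (3.6)/(3.2) = 1.1250
P(2)/P(0) = (3.6×3.8)/(3.2×7.1) = 0.60211
P(3)/P(0) = (3.6×3.8×5.7)/(3.2×7.1×3.6) = 0.95335

Normalization: ∑ P(n) = 1
P(0) × (1.0000 + 1.1250 + 0.60211 + 0.95335) = 1
P(0) × 3.6805 = 1
P(0) = 1/3.6805 = 0.2717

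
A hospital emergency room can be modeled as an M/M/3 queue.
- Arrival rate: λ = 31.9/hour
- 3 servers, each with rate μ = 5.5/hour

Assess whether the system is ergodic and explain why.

Stability requires ρ = λ/(cμ) < 1
ρ = 31.9/(3 × 5.5) = 31.9/16.50 = 1.9333
Since 1.9333 ≥ 1, the system is UNSTABLE.
Need c > λ/μ = 31.9/5.5 = 5.80.
Minimum servers needed: c = 6.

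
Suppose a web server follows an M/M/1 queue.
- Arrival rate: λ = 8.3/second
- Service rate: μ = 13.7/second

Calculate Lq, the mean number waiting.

ρ = λ/μ = 8.3/13.7 = 0.6058
For M/M/1: Lq = λ²/(μ(μ-λ))
Lq = 68.89/(13.7 × 5.40)
Lq = 0.9312 requests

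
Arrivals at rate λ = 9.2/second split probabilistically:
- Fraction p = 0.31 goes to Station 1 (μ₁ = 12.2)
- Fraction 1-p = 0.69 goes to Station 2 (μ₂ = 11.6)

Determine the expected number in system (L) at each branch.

Effective rates: λ₁ = 9.2×0.31 = 2.852, λ₂ = 9.2×0.69 = 6.348
Station 1: ρ₁ = 2.852/12.2 = 0.2338, L₁ = ρ₁/(1-ρ₁) = 0.2338/(1-0.2338) = 0.3051
Station 2: ρ₂ = 6.348/11.6 = 0.54724, L₂ = ρ₂/(1-ρ₂) = 0.54724/(1-0.54724) = 1.2087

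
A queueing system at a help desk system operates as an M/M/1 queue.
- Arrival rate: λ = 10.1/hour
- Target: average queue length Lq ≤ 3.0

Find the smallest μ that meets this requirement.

For M/M/1: Lq = λ²/(μ(μ-λ))
Need Lq ≤ 3.0, i.e. μ(μ-λ) ≥ λ²/3.0
μ² - 10.1μ - 102.01/3.0 ≥ 0  →  μ² - 10.1μ - 34.00333 ≥ 0
Quadratic formula (positive root): μ = [λ + √(λ² + 4×34.00333)]/2
Discriminant: 102.01 + 4×34.00333 = 238.0233, √238.0233 = 15.4280
μ ≥ (10.1 + 15.4280)/2 = 12.7640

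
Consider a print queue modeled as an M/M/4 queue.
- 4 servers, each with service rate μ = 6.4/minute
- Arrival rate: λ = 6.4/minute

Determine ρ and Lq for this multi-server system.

Traffic intensity: ρ = λ/(cμ) = 6.4/(4×6.4) = 0.2500
Since ρ = 0.2500 < 1, system is stable.
Offered load a = λ/μ = cρ = 6.4/6.4 = 1.0000
P₀ = [ Σₙ₌₀^3 aⁿ/n! + a^4/(4!(1-ρ)) ]⁻¹
Σ = a^0/0! + a^1/1! + a^2/2! + a^3/3! = 1.0000 + 1.0000 + 0.5000 + 0.1667 = 2.6667
a^4/(4!(1-ρ)) = 1.0000/(24 × 0.7500) = 0.05556
P₀ = 1/(2.6667 + 0.05556) = 0.3673
Lq = P₀·a^4·ρ / (4!(1-ρ)²) = 0.36735 × 1.0000 × 0.25000 / (24 × 0.56250) = 0.006803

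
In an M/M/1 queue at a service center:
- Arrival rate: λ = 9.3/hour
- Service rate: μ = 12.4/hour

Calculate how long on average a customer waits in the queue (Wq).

First, compute utilization: ρ = λ/μ = 9.3/12.4 = 0.7500
For M/M/1: Wq = λ/(μ(μ-λ))
Wq = 9.3/(12.4 × (12.4-9.3))
Wq = 9.3/(12.4 × 3.10)
Wq = 0.2419 hours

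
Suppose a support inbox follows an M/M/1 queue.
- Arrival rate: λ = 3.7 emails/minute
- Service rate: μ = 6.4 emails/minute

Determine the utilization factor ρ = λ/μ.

Server utilization: ρ = λ/μ
ρ = 3.7/6.4 = 0.5781
The server is busy 57.81% of the time.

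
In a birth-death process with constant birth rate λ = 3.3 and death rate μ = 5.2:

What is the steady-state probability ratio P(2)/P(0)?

For constant rates: P(n)/P(0) = (λ/μ)^n
P(2)/P(0) = (3.3/5.2)^2 = 0.6346^2 = 0.4027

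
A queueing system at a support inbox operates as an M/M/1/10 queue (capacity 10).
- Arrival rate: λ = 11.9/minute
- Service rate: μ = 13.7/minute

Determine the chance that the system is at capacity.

ρ = λ/μ = 11.9/13.7 = 0.86861
P₀ = (1-ρ)/(1-ρ^(K+1)) = (1-0.86861)/(1-0.86861^11) = 0.1314/0.7876 = 0.1668
P_K = P₀×ρ^K = 0.1668 × 0.86861^10 = 0.1668 × 0.2445 = 0.04078
Blocking probability = 4.08%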